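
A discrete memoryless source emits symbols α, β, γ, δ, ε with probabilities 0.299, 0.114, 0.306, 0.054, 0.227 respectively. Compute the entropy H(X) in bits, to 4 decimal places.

2.1137 bits

H = −Σ pᵢ log₂ pᵢ.
−0.299·log₂(0.299) = 0.5208
−0.114·log₂(0.114) = 0.3571
−0.306·log₂(0.306) = 0.5228
−0.054·log₂(0.054) = 0.2274
−0.227·log₂(0.227) = 0.4856
Sum ≈ 2.1137 → 2.1137 bits.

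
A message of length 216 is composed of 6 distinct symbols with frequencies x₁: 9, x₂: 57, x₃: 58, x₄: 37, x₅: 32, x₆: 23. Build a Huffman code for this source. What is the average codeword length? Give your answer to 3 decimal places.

2.444 bits/symbol

Probabilities are the counts divided by 216.
Repeatedly combine the two least-probable nodes; the expected code length is the sum of the merged weights.
merge 1/24 + 23/216 → 4/27
merge 4/27 + 4/27 → 8/27
merge 37/216 + 19/72 → 47/108
merge 29/108 + 8/27 → 61/108
merge 47/108 + 61/108 → 1
L = 4/27 + 8/27 + 47/108 + 61/108 + 1 = 22/9 ≈ 2.444 bits/symbol.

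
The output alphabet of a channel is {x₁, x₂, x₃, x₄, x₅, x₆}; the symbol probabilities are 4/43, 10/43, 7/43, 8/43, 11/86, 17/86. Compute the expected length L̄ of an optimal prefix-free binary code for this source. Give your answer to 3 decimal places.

2.570 bits/symbol

Repeatedly combine the two least-probable nodes; the expected code length is the sum of the merged weights.
merge 4/43 + 11/86 → 19/86
merge 7/43 + 8/43 → 15/43
merge 17/86 + 19/86 → 18/43
merge 10/43 + 15/43 → 25/43
merge 18/43 + 25/43 → 1
L = 19/86 + 15/43 + 18/43 + 25/43 + 1 = 221/86 ≈ 2.570 bits/symbol.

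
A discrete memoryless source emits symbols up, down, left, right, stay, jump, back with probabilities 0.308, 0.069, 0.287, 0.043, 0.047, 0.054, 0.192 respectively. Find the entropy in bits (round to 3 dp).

H = −Σ pᵢ log₂ pᵢ.
−0.308·log₂(0.308) = 0.5233
−0.069·log₂(0.069) = 0.2662
−0.287·log₂(0.287) = 0.5169
−0.043·log₂(0.043) = 0.1952
−0.047·log₂(0.047) = 0.2073
−0.054·log₂(0.054) = 0.2274
−0.192·log₂(0.192) = 0.4571
Sum ≈ 2.3933 → 2.393 bits.

2.393 bits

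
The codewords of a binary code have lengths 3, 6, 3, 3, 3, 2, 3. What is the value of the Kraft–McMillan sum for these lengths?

With common denominator 2^6 = 64: Σ 2^(−ℓᵢ) = 8/64 + 1/64 + 8/64 + 8/64 + 8/64 + 16/64 + 8/64 = 57/64 = 0.890625.

0.890625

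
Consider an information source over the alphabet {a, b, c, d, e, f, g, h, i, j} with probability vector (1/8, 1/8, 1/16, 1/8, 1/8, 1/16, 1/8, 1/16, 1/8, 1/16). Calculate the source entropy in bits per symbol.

Each probability is a power of 1/2, so log₂(1/p) is an integer.
H = Σ p·log₂(1/p) = 1/8·3 + 1/8·3 + 1/16·4 + 1/8·3 + 1/8·3 + 1/16·4 + 1/8·3 + 1/16·4 + 1/8·3 + 1/16·4 = 3.25 bits.

3.25 bits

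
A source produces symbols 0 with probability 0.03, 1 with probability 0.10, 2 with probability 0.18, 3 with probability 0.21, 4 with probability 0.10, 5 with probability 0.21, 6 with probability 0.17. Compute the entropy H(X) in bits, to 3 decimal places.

2.642 bits

H = −Σ pᵢ log₂ pᵢ.
−0.03·log₂(0.03) = 0.1518
−0.10·log₂(0.10) = 0.3322
−0.18·log₂(0.18) = 0.4453
−0.21·log₂(0.21) = 0.4728
−0.10·log₂(0.10) = 0.3322
−0.21·log₂(0.21) = 0.4728
−0.17·log₂(0.17) = 0.4346
Sum ≈ 2.6417 → 2.642 bits.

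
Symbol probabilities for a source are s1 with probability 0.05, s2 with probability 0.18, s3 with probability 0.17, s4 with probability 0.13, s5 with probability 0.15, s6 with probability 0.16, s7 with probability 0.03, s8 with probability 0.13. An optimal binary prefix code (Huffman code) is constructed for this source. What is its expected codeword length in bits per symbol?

2.9 bits/symbol

Repeatedly combine the two least-probable nodes; the expected code length is the sum of the merged weights.
merge 3/100 + 1/20 → 2/25
merge 2/25 + 13/100 → 21/100
merge 13/100 + 3/20 → 7/25
merge 4/25 + 17/100 → 33/100
merge 9/50 + 21/100 → 39/100
merge 7/25 + 33/100 → 61/100
merge 39/100 + 61/100 → 1
L = 2/25 + 21/100 + 7/25 + 33/100 + 39/100 + 61/100 + 1 = 29/10 = 2.9 bits/symbol.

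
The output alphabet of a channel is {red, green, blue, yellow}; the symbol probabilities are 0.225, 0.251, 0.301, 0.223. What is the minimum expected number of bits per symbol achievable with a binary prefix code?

Repeatedly combine the two least-probable nodes; the expected code length is the sum of the merged weights.
merge 223/1000 + 9/40 → 56/125
merge 251/1000 + 301/1000 → 69/125
merge 56/125 + 69/125 → 1
L = 56/125 + 69/125 + 1 = 2 bits/symbol.

2 bits/symbol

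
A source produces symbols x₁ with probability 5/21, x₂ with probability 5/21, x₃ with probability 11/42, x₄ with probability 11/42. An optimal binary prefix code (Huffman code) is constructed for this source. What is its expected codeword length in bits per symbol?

Repeatedly combine the two least-probable nodes; the expected code length is the sum of the merged weights.
merge 5/21 + 5/21 → 10/21
merge 11/42 + 11/42 → 11/21
merge 10/21 + 11/21 → 1
L = 10/21 + 11/21 + 1 = 2 bits/symbol.

2 bits/symbol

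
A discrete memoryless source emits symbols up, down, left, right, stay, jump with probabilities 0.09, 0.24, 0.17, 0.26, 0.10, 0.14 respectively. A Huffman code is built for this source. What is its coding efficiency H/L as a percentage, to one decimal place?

Entropy H = −Σ p log₂ p ≈ 2.4760 bits.
Huffman merges: 9/100+1/10→19/100; 7/50+17/100→31/100; 19/100+6/25→43/100; 13/50+31/100→57/100; 43/100+57/100→1. L = 5/2 ≈ 2.5000.
Efficiency = H/L = 2.4760/2.5000 = 99.0%.

99.0%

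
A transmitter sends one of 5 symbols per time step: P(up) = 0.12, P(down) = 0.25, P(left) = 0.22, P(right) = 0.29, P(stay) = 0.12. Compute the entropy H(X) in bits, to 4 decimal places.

2.2326 bits

H = −Σ pᵢ log₂ pᵢ.
−0.12·log₂(0.12) = 0.3671
−0.25·log₂(0.25) = 0.5000
−0.22·log₂(0.22) = 0.4806
−0.29·log₂(0.29) = 0.5179
−0.12·log₂(0.12) = 0.3671
Sum ≈ 2.2326 → 2.2326 bits.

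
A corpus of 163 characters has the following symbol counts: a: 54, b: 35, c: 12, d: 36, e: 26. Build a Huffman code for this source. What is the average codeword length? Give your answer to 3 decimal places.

2.233 bits/symbol

Probabilities are the counts divided by 163.
Repeatedly combine the two least-probable nodes; the expected code length is the sum of the merged weights.
merge 12/163 + 26/163 → 38/163
merge 35/163 + 36/163 → 71/163
merge 38/163 + 54/163 → 92/163
merge 71/163 + 92/163 → 1
L = 38/163 + 71/163 + 92/163 + 1 = 364/163 ≈ 2.233 bits/symbol.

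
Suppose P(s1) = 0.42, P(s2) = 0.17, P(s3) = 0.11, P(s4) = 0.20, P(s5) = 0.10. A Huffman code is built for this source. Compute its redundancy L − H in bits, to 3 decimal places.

Entropy H = −Σ p log₂ p ≈ 2.1071 bits.
Huffman merges: 1/10+11/100→21/100; 17/100+1/5→37/100; 21/100+37/100→29/50; 21/50+29/50→1. L = 54/25 ≈ 2.1600.
L − H = 2.1600 − 2.1071 = 0.053 bits.

0.053 bits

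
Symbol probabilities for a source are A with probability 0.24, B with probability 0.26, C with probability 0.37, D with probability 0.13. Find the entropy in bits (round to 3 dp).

1.913 bits

H = −Σ pᵢ log₂ pᵢ.
−0.24·log₂(0.24) = 0.4941
−0.26·log₂(0.26) = 0.5053
−0.37·log₂(0.37) = 0.5307
−0.13·log₂(0.13) = 0.3826
Sum ≈ 1.9128 → 1.913 bits.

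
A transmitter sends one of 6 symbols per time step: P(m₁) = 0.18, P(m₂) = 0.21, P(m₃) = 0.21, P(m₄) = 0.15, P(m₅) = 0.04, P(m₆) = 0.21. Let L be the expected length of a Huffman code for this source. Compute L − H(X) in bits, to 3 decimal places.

Entropy H = −Σ p log₂ p ≈ 2.4601 bits.
Huffman merges: 1/25+3/20→19/100; 9/50+19/100→37/100; 21/100+21/100→21/50; 21/100+37/100→29/50; 21/50+29/50→1. L = 64/25 ≈ 2.5600.
L − H = 2.5600 − 2.4601 = 0.100 bits.

0.100 bits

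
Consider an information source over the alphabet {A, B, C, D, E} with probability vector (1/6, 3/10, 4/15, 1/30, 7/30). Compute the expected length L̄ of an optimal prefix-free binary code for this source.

2.2 bits/symbol

Repeatedly combine the two least-probable nodes; the expected code length is the sum of the merged weights.
merge 1/30 + 1/6 → 1/5
merge 1/5 + 7/30 → 13/30
merge 4/15 + 3/10 → 17/30
merge 13/30 + 17/30 → 1
L = 1/5 + 13/30 + 17/30 + 1 = 11/5 = 2.2 bits/symbol.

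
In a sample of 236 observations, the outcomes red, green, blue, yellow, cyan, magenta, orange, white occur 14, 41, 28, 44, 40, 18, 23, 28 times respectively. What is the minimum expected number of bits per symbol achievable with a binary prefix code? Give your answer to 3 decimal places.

Probabilities are the counts divided by 236.
Repeatedly combine the two least-probable nodes; the expected code length is the sum of the merged weights.
merge 7/118 + 9/118 → 8/59
merge 23/236 + 7/59 → 51/236
merge 7/59 + 8/59 → 15/59
merge 10/59 + 41/236 → 81/236
merge 11/59 + 51/236 → 95/236
merge 15/59 + 81/236 → 141/236
merge 95/236 + 141/236 → 1
L = 8/59 + 51/236 + 15/59 + 81/236 + 95/236 + 141/236 + 1 = 174/59 ≈ 2.949 bits/symbol.

2.949 bits/symbol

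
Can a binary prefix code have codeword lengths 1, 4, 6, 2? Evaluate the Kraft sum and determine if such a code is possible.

0.828125; yes

With common denominator 2^6 = 64: Σ 2^(−ℓᵢ) = 32/64 + 4/64 + 1/64 + 16/64 = 53/64 = 0.828125.
Kraft's inequality requires Σ ≤ 1; here Σ = 0.828125 ≤ 1, so such a prefix code exists.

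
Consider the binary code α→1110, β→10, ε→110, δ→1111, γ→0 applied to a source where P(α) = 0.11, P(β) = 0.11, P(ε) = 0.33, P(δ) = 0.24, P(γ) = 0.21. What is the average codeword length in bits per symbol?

L̄ = Σ pᵢ·ℓᵢ = 0.11·4 + 0.11·2 + 0.33·3 + 0.24·4 + 0.21·1 = 2.82 bits/symbol.

2.82 bits/symbol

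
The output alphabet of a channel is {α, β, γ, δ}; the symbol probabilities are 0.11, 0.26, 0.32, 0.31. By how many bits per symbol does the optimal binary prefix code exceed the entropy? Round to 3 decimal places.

Entropy H = −Σ p log₂ p ≈ 1.9054 bits.
Huffman merges: 11/100+13/50→37/100; 31/100+8/25→63/100; 37/100+63/100→1. L = 2 ≈ 2.0000.
L − H = 2.0000 − 1.9054 = 0.095 bits.

0.095 bits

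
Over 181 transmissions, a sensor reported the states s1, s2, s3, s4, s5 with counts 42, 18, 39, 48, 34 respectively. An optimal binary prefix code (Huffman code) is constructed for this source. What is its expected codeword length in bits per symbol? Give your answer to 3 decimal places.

Probabilities are the counts divided by 181.
Repeatedly combine the two least-probable nodes; the expected code length is the sum of the merged weights.
merge 18/181 + 34/181 → 52/181
merge 39/181 + 42/181 → 81/181
merge 48/181 + 52/181 → 100/181
merge 81/181 + 100/181 → 1
L = 52/181 + 81/181 + 100/181 + 1 = 414/181 ≈ 2.287 bits/symbol.

2.287 bits/symbol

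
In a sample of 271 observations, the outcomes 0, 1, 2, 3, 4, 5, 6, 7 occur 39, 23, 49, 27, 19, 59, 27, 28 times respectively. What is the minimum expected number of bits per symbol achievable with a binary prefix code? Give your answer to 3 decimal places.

2.937 bits/symbol

Probabilities are the counts divided by 271.
Repeatedly combine the two least-probable nodes; the expected code length is the sum of the merged weights.
merge 19/271 + 23/271 → 42/271
merge 27/271 + 27/271 → 54/271
merge 28/271 + 39/271 → 67/271
merge 42/271 + 49/271 → 91/271
merge 54/271 + 59/271 → 113/271
merge 67/271 + 91/271 → 158/271
merge 113/271 + 158/271 → 1
L = 42/271 + 54/271 + 67/271 + 91/271 + 113/271 + 158/271 + 1 = 796/271 ≈ 2.937 bits/symbol.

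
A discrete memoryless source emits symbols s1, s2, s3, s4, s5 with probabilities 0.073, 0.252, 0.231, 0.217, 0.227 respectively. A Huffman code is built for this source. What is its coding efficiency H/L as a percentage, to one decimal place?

Entropy H = −Σ p log₂ p ≈ 2.2290 bits.
Huffman merges: 73/1000+217/1000→29/100; 227/1000+231/1000→229/500; 63/250+29/100→271/500; 229/500+271/500→1. L = 229/100 ≈ 2.2900.
Efficiency = H/L = 2.2290/2.2900 = 97.3%.

97.3%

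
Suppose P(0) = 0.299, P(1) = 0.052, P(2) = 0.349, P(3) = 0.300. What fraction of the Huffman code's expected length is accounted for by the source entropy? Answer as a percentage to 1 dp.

89.7%

Entropy H = −Σ p log₂ p ≈ 1.7937 bits.
Huffman merges: 13/250+299/1000→351/1000; 3/10+349/1000→649/1000; 351/1000+649/1000→1. L = 2 ≈ 2.0000.
Efficiency = H/L = 1.7937/2.0000 = 89.7%.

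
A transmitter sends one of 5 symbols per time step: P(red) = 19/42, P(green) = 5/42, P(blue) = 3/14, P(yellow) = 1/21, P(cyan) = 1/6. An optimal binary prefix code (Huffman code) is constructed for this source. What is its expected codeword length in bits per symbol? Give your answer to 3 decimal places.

2.048 bits/symbol

Repeatedly combine the two least-probable nodes; the expected code length is the sum of the merged weights.
merge 1/21 + 5/42 → 1/6
merge 1/6 + 1/6 → 1/3
merge 3/14 + 1/3 → 23/42
merge 19/42 + 23/42 → 1
L = 1/6 + 1/3 + 23/42 + 1 = 43/21 ≈ 2.048 bits/symbol.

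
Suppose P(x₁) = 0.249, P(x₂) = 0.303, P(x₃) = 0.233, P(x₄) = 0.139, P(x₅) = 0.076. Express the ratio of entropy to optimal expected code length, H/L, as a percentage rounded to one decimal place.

Entropy H = −Σ p log₂ p ≈ 2.1893 bits.
Huffman merges: 19/250+139/1000→43/200; 43/200+233/1000→56/125; 249/1000+303/1000→69/125; 56/125+69/125→1. L = 443/200 ≈ 2.2150.
Efficiency = H/L = 2.1893/2.2150 = 98.8%.

98.8%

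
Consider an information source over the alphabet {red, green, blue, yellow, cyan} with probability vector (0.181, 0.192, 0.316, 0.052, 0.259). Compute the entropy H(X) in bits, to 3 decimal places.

H = −Σ pᵢ log₂ pᵢ.
−0.181·log₂(0.181) = 0.4463
−0.192·log₂(0.192) = 0.4571
−0.316·log₂(0.316) = 0.5252
−0.052·log₂(0.052) = 0.2218
−0.259·log₂(0.259) = 0.5048
Sum ≈ 2.1552 → 2.155 bits.

2.155 bits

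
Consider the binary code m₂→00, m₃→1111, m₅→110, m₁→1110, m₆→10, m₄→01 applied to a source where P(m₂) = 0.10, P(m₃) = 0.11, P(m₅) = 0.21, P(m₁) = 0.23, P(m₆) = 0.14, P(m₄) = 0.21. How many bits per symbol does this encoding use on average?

2.89 bits/symbol

L̄ = Σ pᵢ·ℓᵢ = 0.10·2 + 0.11·4 + 0.21·3 + 0.23·4 + 0.14·2 + 0.21·2 = 2.89 bits/symbol.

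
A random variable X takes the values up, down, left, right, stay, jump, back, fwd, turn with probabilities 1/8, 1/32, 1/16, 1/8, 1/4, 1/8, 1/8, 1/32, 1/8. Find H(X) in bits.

Each probability is a power of 1/2, so log₂(1/p) is an integer.
H = Σ p·log₂(1/p) = 1/8·3 + 1/32·5 + 1/16·4 + 1/8·3 + 1/4·2 + 1/8·3 + 1/8·3 + 1/32·5 + 1/8·3 = 2.9375 bits.

2.9375 bits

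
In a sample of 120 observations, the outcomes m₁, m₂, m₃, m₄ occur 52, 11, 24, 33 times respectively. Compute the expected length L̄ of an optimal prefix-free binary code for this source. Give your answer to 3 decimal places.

1.858 bits/symbol

Probabilities are the counts divided by 120.
Repeatedly combine the two least-probable nodes; the expected code length is the sum of the merged weights.
merge 11/120 + 1/5 → 7/24
merge 11/40 + 7/24 → 17/30
merge 13/30 + 17/30 → 1
L = 7/24 + 17/30 + 1 = 223/120 ≈ 1.858 bits/symbol.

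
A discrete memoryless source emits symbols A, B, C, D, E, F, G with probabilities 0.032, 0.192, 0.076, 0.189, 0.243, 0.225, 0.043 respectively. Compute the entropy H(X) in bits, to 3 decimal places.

H = −Σ pᵢ log₂ pᵢ.
−0.032·log₂(0.032) = 0.1589
−0.192·log₂(0.192) = 0.4571
−0.076·log₂(0.076) = 0.2826
−0.189·log₂(0.189) = 0.4543
−0.243·log₂(0.243) = 0.4960
−0.225·log₂(0.225) = 0.4842
−0.043·log₂(0.043) = 0.1952
Sum ≈ 2.5282 → 2.528 bits.

2.528 bits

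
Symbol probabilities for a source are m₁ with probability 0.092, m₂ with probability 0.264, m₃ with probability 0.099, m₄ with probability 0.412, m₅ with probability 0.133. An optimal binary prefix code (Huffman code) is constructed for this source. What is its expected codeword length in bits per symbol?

2.103 bits/symbol

Repeatedly combine the two least-probable nodes; the expected code length is the sum of the merged weights.
merge 23/250 + 99/1000 → 191/1000
merge 133/1000 + 191/1000 → 81/250
merge 33/125 + 81/250 → 147/250
merge 103/250 + 147/250 → 1
L = 191/1000 + 81/250 + 147/250 + 1 = 2103/1000 = 2.103 bits/symbol.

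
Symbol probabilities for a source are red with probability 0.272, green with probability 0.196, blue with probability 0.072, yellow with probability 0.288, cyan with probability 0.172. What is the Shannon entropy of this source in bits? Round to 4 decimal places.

H = −Σ pᵢ log₂ pᵢ.
−0.272·log₂(0.272) = 0.5109
−0.196·log₂(0.196) = 0.4608
−0.072·log₂(0.072) = 0.2733
−0.288·log₂(0.288) = 0.5172
−0.172·log₂(0.172) = 0.4368
Sum ≈ 2.1990 → 2.1990 bits.

2.1990 bits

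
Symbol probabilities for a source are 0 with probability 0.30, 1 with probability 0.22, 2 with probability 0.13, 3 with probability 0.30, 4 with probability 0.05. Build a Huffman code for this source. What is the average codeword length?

2.18 bits/symbol

Repeatedly combine the two least-probable nodes; the expected code length is the sum of the merged weights.
merge 1/20 + 13/100 → 9/50
merge 9/50 + 11/50 → 2/5
merge 3/10 + 3/10 → 3/5
merge 2/5 + 3/5 → 1
L = 9/50 + 2/5 + 3/5 + 1 = 109/50 = 2.18 bits/symbol.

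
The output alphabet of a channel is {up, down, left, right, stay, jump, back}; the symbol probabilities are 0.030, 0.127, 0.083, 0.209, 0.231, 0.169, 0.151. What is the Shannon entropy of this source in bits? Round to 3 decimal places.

H = −Σ pᵢ log₂ pᵢ.
−0.030·log₂(0.030) = 0.1518
−0.127·log₂(0.127) = 0.3781
−0.083·log₂(0.083) = 0.2980
−0.209·log₂(0.209) = 0.4720
−0.231·log₂(0.231) = 0.4883
−0.169·log₂(0.169) = 0.4335
−0.151·log₂(0.151) = 0.4118
Sum ≈ 2.6335 → 2.634 bits.

2.634 bits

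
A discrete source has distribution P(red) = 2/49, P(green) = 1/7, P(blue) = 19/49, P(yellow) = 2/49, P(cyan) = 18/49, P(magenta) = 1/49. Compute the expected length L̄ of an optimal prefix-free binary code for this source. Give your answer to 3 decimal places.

2.020 bits/symbol

Repeatedly combine the two least-probable nodes; the expected code length is the sum of the merged weights.
merge 1/49 + 2/49 → 3/49
merge 2/49 + 3/49 → 5/49
merge 5/49 + 1/7 → 12/49
merge 12/49 + 18/49 → 30/49
merge 19/49 + 30/49 → 1
L = 3/49 + 5/49 + 12/49 + 30/49 + 1 = 99/49 ≈ 2.020 bits/symbol.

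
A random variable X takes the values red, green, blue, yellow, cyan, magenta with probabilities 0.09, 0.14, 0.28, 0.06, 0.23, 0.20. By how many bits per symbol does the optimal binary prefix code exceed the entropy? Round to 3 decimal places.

0.020 bits

Entropy H = −Σ p log₂ p ≈ 2.4196 bits.
Huffman merges: 3/50+9/100→3/20; 7/50+3/20→29/100; 1/5+23/100→43/100; 7/25+29/100→57/100; 43/100+57/100→1. L = 61/25 ≈ 2.4400.
L − H = 2.4400 − 2.4196 = 0.020 bits.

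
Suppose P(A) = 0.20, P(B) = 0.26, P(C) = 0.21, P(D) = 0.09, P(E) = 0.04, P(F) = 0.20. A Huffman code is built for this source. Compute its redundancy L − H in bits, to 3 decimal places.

Entropy H = −Σ p log₂ p ≈ 2.4053 bits.
Huffman merges: 1/25+9/100→13/100; 13/100+1/5→33/100; 1/5+21/100→41/100; 13/50+33/100→59/100; 41/100+59/100→1. L = 123/50 ≈ 2.4600.
L − H = 2.4600 − 2.4053 = 0.055 bits.

0.055 bits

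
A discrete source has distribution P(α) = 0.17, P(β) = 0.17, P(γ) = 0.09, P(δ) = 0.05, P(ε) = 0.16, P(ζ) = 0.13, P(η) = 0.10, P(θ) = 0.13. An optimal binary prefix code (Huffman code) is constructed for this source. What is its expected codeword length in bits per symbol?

Repeatedly combine the two least-probable nodes; the expected code length is the sum of the merged weights.
merge 1/20 + 9/100 → 7/50
merge 1/10 + 13/100 → 23/100
merge 13/100 + 7/50 → 27/100
merge 4/25 + 17/100 → 33/100
merge 17/100 + 23/100 → 2/5
merge 27/100 + 33/100 → 3/5
merge 2/5 + 3/5 → 1
L = 7/50 + 23/100 + 27/100 + 33/100 + 2/5 + 3/5 + 1 = 297/100 = 2.97 bits/symbol.

2.97 bits/symbol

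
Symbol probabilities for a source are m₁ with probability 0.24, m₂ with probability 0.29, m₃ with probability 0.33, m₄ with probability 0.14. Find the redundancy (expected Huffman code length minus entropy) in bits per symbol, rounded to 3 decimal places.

0.063 bits

Entropy H = −Σ p log₂ p ≈ 1.9370 bits.
Huffman merges: 7/50+6/25→19/50; 29/100+33/100→31/50; 19/50+31/50→1. L = 2 ≈ 2.0000.
L − H = 2.0000 − 1.9370 = 0.063 bits.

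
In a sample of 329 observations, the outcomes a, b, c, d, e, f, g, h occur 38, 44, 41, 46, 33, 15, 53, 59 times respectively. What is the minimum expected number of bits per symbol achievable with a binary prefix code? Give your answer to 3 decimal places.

Probabilities are the counts divided by 329.
Repeatedly combine the two least-probable nodes; the expected code length is the sum of the merged weights.
merge 15/329 + 33/329 → 48/329
merge 38/329 + 41/329 → 79/329
merge 44/329 + 46/329 → 90/329
merge 48/329 + 53/329 → 101/329
merge 59/329 + 79/329 → 138/329
merge 90/329 + 101/329 → 191/329
merge 138/329 + 191/329 → 1
L = 48/329 + 79/329 + 90/329 + 101/329 + 138/329 + 191/329 + 1 = 976/329 ≈ 2.967 bits/symbol.

2.967 bits/symbol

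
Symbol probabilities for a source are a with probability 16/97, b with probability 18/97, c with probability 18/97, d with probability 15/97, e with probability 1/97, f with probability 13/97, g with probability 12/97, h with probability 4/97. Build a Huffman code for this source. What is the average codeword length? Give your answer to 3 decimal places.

2.856 bits/symbol

Repeatedly combine the two least-probable nodes; the expected code length is the sum of the merged weights.
merge 1/97 + 4/97 → 5/97
merge 5/97 + 12/97 → 17/97
merge 13/97 + 15/97 → 28/97
merge 16/97 + 17/97 → 33/97
merge 18/97 + 18/97 → 36/97
merge 28/97 + 33/97 → 61/97
merge 36/97 + 61/97 → 1
L = 5/97 + 17/97 + 28/97 + 33/97 + 36/97 + 61/97 + 1 = 277/97 ≈ 2.856 bits/symbol.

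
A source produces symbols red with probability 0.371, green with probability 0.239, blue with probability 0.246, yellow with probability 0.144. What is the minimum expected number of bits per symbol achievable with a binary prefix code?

Repeatedly combine the two least-probable nodes; the expected code length is the sum of the merged weights.
merge 18/125 + 239/1000 → 383/1000
merge 123/500 + 371/1000 → 617/1000
merge 383/1000 + 617/1000 → 1
L = 383/1000 + 617/1000 + 1 = 2 bits/symbol.

2 bits/symbol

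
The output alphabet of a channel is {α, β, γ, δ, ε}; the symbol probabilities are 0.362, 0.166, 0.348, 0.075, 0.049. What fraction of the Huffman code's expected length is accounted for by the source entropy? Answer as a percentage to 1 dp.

Entropy H = −Σ p log₂ p ≈ 1.9842 bits.
Huffman merges: 49/1000+3/40→31/250; 31/250+83/500→29/100; 29/100+87/250→319/500; 181/500+319/500→1. L = 513/250 ≈ 2.0520.
Efficiency = H/L = 1.9842/2.0520 = 96.7%.

96.7%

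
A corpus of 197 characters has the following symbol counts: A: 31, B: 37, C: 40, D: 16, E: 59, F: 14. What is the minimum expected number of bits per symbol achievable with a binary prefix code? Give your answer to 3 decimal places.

Probabilities are the counts divided by 197.
Repeatedly combine the two least-probable nodes; the expected code length is the sum of the merged weights.
merge 14/197 + 16/197 → 30/197
merge 30/197 + 31/197 → 61/197
merge 37/197 + 40/197 → 77/197
merge 59/197 + 61/197 → 120/197
merge 77/197 + 120/197 → 1
L = 30/197 + 61/197 + 77/197 + 120/197 + 1 = 485/197 ≈ 2.462 bits/symbol.

2.462 bits/symbol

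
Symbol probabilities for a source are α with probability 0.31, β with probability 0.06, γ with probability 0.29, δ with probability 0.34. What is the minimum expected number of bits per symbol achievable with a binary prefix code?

Repeatedly combine the two least-probable nodes; the expected code length is the sum of the merged weights.
merge 3/50 + 29/100 → 7/20
merge 31/100 + 17/50 → 13/20
merge 7/20 + 13/20 → 1
L = 7/20 + 13/20 + 1 = 2 bits/symbol.

2 bits/symbol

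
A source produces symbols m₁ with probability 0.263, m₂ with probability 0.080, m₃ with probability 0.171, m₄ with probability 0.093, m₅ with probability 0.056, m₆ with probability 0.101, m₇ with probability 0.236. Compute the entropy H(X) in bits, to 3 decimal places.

2.611 bits

H = −Σ pᵢ log₂ pᵢ.
−0.263·log₂(0.263) = 0.5068
−0.080·log₂(0.080) = 0.2915
−0.171·log₂(0.171) = 0.4357
−0.093·log₂(0.093) = 0.3187
−0.056·log₂(0.056) = 0.2329
−0.101·log₂(0.101) = 0.3341
−0.236·log₂(0.236) = 0.4916
Sum ≈ 2.6112 → 2.611 bits.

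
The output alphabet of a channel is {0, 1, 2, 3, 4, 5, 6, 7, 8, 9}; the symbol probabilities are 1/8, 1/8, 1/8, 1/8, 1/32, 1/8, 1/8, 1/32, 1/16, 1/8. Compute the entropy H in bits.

3.1875 bits

Each probability is a power of 1/2, so log₂(1/p) is an integer.
H = Σ p·log₂(1/p) = 1/8·3 + 1/8·3 + 1/8·3 + 1/8·3 + 1/32·5 + 1/8·3 + 1/8·3 + 1/32·5 + 1/16·4 + 1/8·3 = 3.1875 bits.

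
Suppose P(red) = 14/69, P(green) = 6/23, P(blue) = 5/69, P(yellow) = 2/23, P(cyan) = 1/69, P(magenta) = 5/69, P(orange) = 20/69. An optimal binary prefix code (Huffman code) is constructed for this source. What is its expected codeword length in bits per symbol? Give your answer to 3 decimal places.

Repeatedly combine the two least-probable nodes; the expected code length is the sum of the merged weights.
merge 1/69 + 5/69 → 2/23
merge 5/69 + 2/23 → 11/69
merge 2/23 + 11/69 → 17/69
merge 14/69 + 17/69 → 31/69
merge 6/23 + 20/69 → 38/69
merge 31/69 + 38/69 → 1
L = 2/23 + 11/69 + 17/69 + 31/69 + 38/69 + 1 = 172/69 ≈ 2.493 bits/symbol.

2.493 bits/symbol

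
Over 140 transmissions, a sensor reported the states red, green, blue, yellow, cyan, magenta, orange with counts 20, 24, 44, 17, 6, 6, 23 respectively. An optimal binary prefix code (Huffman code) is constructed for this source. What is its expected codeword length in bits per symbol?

Probabilities are the counts divided by 140.
Repeatedly combine the two least-probable nodes; the expected code length is the sum of the merged weights.
merge 3/70 + 3/70 → 3/35
merge 3/35 + 17/140 → 29/140
merge 1/7 + 23/140 → 43/140
merge 6/35 + 29/140 → 53/140
merge 43/140 + 11/35 → 87/140
merge 53/140 + 87/140 → 1
L = 3/35 + 29/140 + 43/140 + 53/140 + 87/140 + 1 = 13/5 = 2.6 bits/symbol.

2.6 bits/symbol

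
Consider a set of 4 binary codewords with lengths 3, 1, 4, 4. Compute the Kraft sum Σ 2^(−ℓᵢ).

0.75

With common denominator 2^4 = 16: Σ 2^(−ℓᵢ) = 2/16 + 8/16 + 1/16 + 1/16 = 12/16 = 0.75.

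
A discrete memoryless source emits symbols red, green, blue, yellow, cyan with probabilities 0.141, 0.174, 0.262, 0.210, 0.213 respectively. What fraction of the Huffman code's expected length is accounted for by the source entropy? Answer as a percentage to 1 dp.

99.0%

Entropy H = −Σ p log₂ p ≈ 2.2918 bits.
Huffman merges: 141/1000+87/500→63/200; 21/100+213/1000→423/1000; 131/500+63/200→577/1000; 423/1000+577/1000→1. L = 463/200 ≈ 2.3150.
Efficiency = H/L = 2.2918/2.3150 = 99.0%.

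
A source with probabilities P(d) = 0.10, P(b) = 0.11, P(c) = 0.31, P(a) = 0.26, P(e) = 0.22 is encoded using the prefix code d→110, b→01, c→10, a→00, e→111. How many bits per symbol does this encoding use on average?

L̄ = Σ pᵢ·ℓᵢ = 0.10·3 + 0.11·2 + 0.31·2 + 0.26·2 + 0.22·3 = 2.32 bits/symbol.

2.32 bits/symbol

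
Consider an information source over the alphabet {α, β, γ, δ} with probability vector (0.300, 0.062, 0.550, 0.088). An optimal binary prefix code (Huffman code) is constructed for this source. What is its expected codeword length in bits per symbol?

Repeatedly combine the two least-probable nodes; the expected code length is the sum of the merged weights.
merge 31/500 + 11/125 → 3/20
merge 3/20 + 3/10 → 9/20
merge 9/20 + 11/20 → 1
L = 3/20 + 9/20 + 1 = 8/5 = 1.6 bits/symbol.

1.6 bits/symbol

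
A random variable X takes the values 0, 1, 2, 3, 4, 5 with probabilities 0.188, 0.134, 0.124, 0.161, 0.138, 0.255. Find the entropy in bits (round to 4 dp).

2.5365 bits

H = −Σ pᵢ log₂ pᵢ.
−0.188·log₂(0.188) = 0.4533
−0.134·log₂(0.134) = 0.3886
−0.124·log₂(0.124) = 0.3734
−0.161·log₂(0.161) = 0.4242
−0.138·log₂(0.138) = 0.3943
−0.255·log₂(0.255) = 0.5027
Sum ≈ 2.5365 → 2.5365 bits.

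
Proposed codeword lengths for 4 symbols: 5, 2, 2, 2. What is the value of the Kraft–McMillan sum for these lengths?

0.78125

With common denominator 2^5 = 32: Σ 2^(−ℓᵢ) = 1/32 + 8/32 + 8/32 + 8/32 = 25/32 = 0.78125.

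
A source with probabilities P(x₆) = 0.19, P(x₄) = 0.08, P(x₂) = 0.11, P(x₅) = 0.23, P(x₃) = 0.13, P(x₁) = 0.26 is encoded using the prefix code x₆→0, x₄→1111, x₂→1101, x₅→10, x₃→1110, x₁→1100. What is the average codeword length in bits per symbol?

L̄ = Σ pᵢ·ℓᵢ = 0.19·1 + 0.08·4 + 0.11·4 + 0.23·2 + 0.13·4 + 0.26·4 = 2.97 bits/symbol.

2.97 bits/symbol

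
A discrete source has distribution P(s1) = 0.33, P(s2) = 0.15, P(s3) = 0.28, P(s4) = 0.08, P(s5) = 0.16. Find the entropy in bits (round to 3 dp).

H = −Σ pᵢ log₂ pᵢ.
−0.33·log₂(0.33) = 0.5278
−0.15·log₂(0.15) = 0.4105
−0.28·log₂(0.28) = 0.5142
−0.08·log₂(0.08) = 0.2915
−0.16·log₂(0.16) = 0.4230
Sum ≈ 2.1671 → 2.167 bits.

2.167 bits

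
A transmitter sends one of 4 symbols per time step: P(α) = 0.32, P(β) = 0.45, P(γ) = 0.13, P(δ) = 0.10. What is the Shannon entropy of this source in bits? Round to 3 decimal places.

H = −Σ pᵢ log₂ pᵢ.
−0.32·log₂(0.32) = 0.5260
−0.45·log₂(0.45) = 0.5184
−0.13·log₂(0.13) = 0.3826
−0.10·log₂(0.10) = 0.3322
Sum ≈ 1.7593 → 1.759 bits.

1.759 bits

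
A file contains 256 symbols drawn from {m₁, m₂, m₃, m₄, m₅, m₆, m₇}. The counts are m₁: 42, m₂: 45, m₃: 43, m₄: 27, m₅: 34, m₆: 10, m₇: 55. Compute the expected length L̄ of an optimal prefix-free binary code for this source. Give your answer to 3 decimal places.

2.754 bits/symbol

Probabilities are the counts divided by 256.
Repeatedly combine the two least-probable nodes; the expected code length is the sum of the merged weights.
merge 5/128 + 27/256 → 37/256
merge 17/128 + 37/256 → 71/256
merge 21/128 + 43/256 → 85/256
merge 45/256 + 55/256 → 25/64
merge 71/256 + 85/256 → 39/64
merge 25/64 + 39/64 → 1
L = 37/256 + 71/256 + 85/256 + 25/64 + 39/64 + 1 = 705/256 ≈ 2.754 bits/symbol.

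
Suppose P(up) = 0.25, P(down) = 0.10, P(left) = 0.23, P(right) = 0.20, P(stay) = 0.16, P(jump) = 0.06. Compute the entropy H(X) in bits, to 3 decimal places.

2.451 bits

H = −Σ pᵢ log₂ pᵢ.
−0.25·log₂(0.25) = 0.5000
−0.10·log₂(0.10) = 0.3322
−0.23·log₂(0.23) = 0.4877
−0.20·log₂(0.20) = 0.4644
−0.16·log₂(0.16) = 0.4230
−0.06·log₂(0.06) = 0.2435
Sum ≈ 2.4508 → 2.451 bits.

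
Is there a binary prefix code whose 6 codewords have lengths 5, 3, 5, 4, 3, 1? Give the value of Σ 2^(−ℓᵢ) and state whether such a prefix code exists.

With common denominator 2^5 = 32: Σ 2^(−ℓᵢ) = 1/32 + 4/32 + 1/32 + 2/32 + 4/32 + 16/32 = 28/32 = 0.875.
Kraft's inequality requires Σ ≤ 1; here Σ = 0.875 ≤ 1, so such a prefix code exists.

0.875; yes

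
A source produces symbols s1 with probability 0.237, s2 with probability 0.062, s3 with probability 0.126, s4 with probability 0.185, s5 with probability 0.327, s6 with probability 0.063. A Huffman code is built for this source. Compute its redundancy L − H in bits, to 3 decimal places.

Entropy H = −Σ p log₂ p ≈ 2.3465 bits.
Huffman merges: 31/500+63/1000→1/8; 1/8+63/500→251/1000; 37/200+237/1000→211/500; 251/1000+327/1000→289/500; 211/500+289/500→1. L = 297/125 ≈ 2.3760.
L − H = 2.3760 − 2.3465 = 0.029 bits.

0.029 bits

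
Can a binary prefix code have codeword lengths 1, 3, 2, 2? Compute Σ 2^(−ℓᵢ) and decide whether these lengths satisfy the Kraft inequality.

1.125; no

With common denominator 2^3 = 8: Σ 2^(−ℓᵢ) = 4/8 + 1/8 + 2/8 + 2/8 = 9/8 = 1.125.
Kraft's inequality requires Σ ≤ 1; here Σ = 1.125 > 1, so no such prefix code exists.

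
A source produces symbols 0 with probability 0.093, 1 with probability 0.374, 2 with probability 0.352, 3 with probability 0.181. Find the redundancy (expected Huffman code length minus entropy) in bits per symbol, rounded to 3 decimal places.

Entropy H = −Σ p log₂ p ≈ 1.8259 bits.
Huffman merges: 93/1000+181/1000→137/500; 137/500+44/125→313/500; 187/500+313/500→1. L = 19/10 ≈ 1.9000.
L − H = 1.9000 − 1.8259 = 0.074 bits.

0.074 bits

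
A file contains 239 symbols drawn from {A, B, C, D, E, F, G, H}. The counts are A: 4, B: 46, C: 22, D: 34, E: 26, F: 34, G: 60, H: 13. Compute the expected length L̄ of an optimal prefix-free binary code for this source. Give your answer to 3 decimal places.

2.791 bits/symbol

Probabilities are the counts divided by 239.
Repeatedly combine the two least-probable nodes; the expected code length is the sum of the merged weights.
merge 4/239 + 13/239 → 17/239
merge 17/239 + 22/239 → 39/239
merge 26/239 + 34/239 → 60/239
merge 34/239 + 39/239 → 73/239
merge 46/239 + 60/239 → 106/239
merge 60/239 + 73/239 → 133/239
merge 106/239 + 133/239 → 1
L = 17/239 + 39/239 + 60/239 + 73/239 + 106/239 + 133/239 + 1 = 667/239 ≈ 2.791 bits/symbol.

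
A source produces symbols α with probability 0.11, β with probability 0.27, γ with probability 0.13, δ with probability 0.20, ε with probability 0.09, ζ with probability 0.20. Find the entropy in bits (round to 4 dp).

H = −Σ pᵢ log₂ pᵢ.
−0.11·log₂(0.11) = 0.3503
−0.27·log₂(0.27) = 0.5100
−0.13·log₂(0.13) = 0.3826
−0.20·log₂(0.20) = 0.4644
−0.09·log₂(0.09) = 0.3127
−0.20·log₂(0.20) = 0.4644
Sum ≈ 2.4844 → 2.4844 bits.

2.4844 bits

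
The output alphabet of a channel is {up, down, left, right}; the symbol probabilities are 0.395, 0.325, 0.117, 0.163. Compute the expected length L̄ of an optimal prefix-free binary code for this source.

Repeatedly combine the two least-probable nodes; the expected code length is the sum of the merged weights.
merge 117/1000 + 163/1000 → 7/25
merge 7/25 + 13/40 → 121/200
merge 79/200 + 121/200 → 1
L = 7/25 + 121/200 + 1 = 377/200 = 1.885 bits/symbol.

1.885 bits/symbol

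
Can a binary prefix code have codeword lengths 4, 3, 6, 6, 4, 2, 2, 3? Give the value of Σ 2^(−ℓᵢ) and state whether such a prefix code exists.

0.90625; yes

With common denominator 2^6 = 64: Σ 2^(−ℓᵢ) = 4/64 + 8/64 + 1/64 + 1/64 + 4/64 + 16/64 + 16/64 + 8/64 = 58/64 = 0.90625.
Kraft's inequality requires Σ ≤ 1; here Σ = 0.90625 ≤ 1, so such a prefix code exists.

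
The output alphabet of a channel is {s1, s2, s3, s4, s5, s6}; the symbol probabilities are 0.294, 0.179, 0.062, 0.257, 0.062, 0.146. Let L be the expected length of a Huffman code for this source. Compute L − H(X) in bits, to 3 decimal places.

Entropy H = −Σ p log₂ p ≈ 2.3700 bits.
Huffman merges: 31/500+31/500→31/250; 31/250+73/500→27/100; 179/1000+257/1000→109/250; 27/100+147/500→141/250; 109/250+141/250→1. L = 1197/500 ≈ 2.3940.
L − H = 2.3940 − 2.3700 = 0.024 bits.

0.024 bits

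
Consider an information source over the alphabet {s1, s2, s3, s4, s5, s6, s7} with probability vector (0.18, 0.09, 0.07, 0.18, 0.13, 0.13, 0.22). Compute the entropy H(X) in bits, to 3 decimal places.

2.718 bits

H = −Σ pᵢ log₂ pᵢ.
−0.18·log₂(0.18) = 0.4453
−0.09·log₂(0.09) = 0.3127
−0.07·log₂(0.07) = 0.2686
−0.18·log₂(0.18) = 0.4453
−0.13·log₂(0.13) = 0.3826
−0.13·log₂(0.13) = 0.3826
−0.22·log₂(0.22) = 0.4806
Sum ≈ 2.7177 → 2.718 bits.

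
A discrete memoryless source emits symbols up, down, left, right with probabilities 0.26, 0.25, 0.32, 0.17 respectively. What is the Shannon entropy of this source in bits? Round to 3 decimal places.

1.966 bits

H = −Σ pᵢ log₂ pᵢ.
−0.26·log₂(0.26) = 0.5053
−0.25·log₂(0.25) = 0.5000
−0.32·log₂(0.32) = 0.5260
−0.17·log₂(0.17) = 0.4346
Sum ≈ 1.9659 → 1.966 bits.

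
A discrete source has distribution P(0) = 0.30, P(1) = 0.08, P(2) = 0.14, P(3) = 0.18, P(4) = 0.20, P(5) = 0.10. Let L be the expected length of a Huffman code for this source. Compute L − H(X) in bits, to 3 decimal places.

0.048 bits

Entropy H = −Σ p log₂ p ≈ 2.4516 bits.
Huffman merges: 2/25+1/10→9/50; 7/50+9/50→8/25; 9/50+1/5→19/50; 3/10+8/25→31/50; 19/50+31/50→1. L = 5/2 ≈ 2.5000.
L − H = 2.5000 − 2.4516 = 0.048 bits.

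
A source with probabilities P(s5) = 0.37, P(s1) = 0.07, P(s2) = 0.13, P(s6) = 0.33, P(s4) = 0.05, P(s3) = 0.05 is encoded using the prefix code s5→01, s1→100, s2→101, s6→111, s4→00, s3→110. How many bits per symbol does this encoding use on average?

2.58 bits/symbol

L̄ = Σ pᵢ·ℓᵢ = 0.37·2 + 0.07·3 + 0.13·3 + 0.33·3 + 0.05·2 + 0.05·3 = 2.58 bits/symbol.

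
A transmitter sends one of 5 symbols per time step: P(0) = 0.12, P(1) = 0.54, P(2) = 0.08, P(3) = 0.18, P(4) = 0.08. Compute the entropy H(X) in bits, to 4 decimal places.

H = −Σ pᵢ log₂ pᵢ.
−0.12·log₂(0.12) = 0.3671
−0.54·log₂(0.54) = 0.4800
−0.08·log₂(0.08) = 0.2915
−0.18·log₂(0.18) = 0.4453
−0.08·log₂(0.08) = 0.2915
Sum ≈ 1.8754 → 1.8754 bits.

1.8754 bits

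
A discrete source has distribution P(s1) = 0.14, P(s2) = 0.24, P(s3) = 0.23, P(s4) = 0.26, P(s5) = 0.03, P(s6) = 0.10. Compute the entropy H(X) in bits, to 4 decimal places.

H = −Σ pᵢ log₂ pᵢ.
−0.14·log₂(0.14) = 0.3971
−0.24·log₂(0.24) = 0.4941
−0.23·log₂(0.23) = 0.4877
−0.26·log₂(0.26) = 0.5053
−0.03·log₂(0.03) = 0.1518
−0.10·log₂(0.10) = 0.3322
Sum ≈ 2.3682 → 2.3682 bits.

2.3682 bits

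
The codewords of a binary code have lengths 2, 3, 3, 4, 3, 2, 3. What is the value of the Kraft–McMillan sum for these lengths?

1.0625

With common denominator 2^4 = 16: Σ 2^(−ℓᵢ) = 4/16 + 2/16 + 2/16 + 1/16 + 2/16 + 4/16 + 2/16 = 17/16 = 1.0625.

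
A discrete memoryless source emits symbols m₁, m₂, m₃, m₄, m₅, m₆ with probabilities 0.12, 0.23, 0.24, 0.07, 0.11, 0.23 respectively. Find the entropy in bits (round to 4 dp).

H = −Σ pᵢ log₂ pᵢ.
−0.12·log₂(0.12) = 0.3671
−0.23·log₂(0.23) = 0.4877
−0.24·log₂(0.24) = 0.4941
−0.07·log₂(0.07) = 0.2686
−0.11·log₂(0.11) = 0.3503
−0.23·log₂(0.23) = 0.4877
Sum ≈ 2.4554 → 2.4554 bits.

2.4554 bits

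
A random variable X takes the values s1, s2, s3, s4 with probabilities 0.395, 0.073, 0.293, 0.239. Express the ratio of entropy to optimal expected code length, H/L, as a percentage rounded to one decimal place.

Entropy H = −Σ p log₂ p ≈ 1.8174 bits.
Huffman merges: 73/1000+239/1000→39/125; 293/1000+39/125→121/200; 79/200+121/200→1. L = 1917/1000 ≈ 1.9170.
Efficiency = H/L = 1.8174/1.9170 = 94.8%.

94.8%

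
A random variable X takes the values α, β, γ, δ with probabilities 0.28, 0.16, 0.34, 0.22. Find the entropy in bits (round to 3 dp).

1.947 bits

H = −Σ pᵢ log₂ pᵢ.
−0.28·log₂(0.28) = 0.5142
−0.16·log₂(0.16) = 0.4230
−0.34·log₂(0.34) = 0.5292
−0.22·log₂(0.22) = 0.4806
Sum ≈ 1.9470 → 1.947 bits.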